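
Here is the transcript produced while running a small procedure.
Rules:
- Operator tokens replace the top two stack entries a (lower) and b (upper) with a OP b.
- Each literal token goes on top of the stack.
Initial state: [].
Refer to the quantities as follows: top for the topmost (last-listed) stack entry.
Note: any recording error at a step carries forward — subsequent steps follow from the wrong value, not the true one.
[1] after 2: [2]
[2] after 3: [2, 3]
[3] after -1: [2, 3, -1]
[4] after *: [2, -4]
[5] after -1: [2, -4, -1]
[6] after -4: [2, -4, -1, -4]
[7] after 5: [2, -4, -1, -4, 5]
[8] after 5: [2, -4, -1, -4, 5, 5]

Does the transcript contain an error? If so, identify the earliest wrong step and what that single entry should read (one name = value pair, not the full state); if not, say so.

step 4, top = -3

Recomputing the run from the initial state:
step 1: [2]
step 2: [2, 3]
step 3: [2, 3, -1]
step 4: [2, -3]
step 5: [2, -3, -1]
step 6: [2, -3, -1, -4]
step 7: [2, -3, -1, -4, 5]
step 8: [2, -3, -1, -4, 5, 5]
The first disagreement with the transcript is at step 4, where the value should be top = -3.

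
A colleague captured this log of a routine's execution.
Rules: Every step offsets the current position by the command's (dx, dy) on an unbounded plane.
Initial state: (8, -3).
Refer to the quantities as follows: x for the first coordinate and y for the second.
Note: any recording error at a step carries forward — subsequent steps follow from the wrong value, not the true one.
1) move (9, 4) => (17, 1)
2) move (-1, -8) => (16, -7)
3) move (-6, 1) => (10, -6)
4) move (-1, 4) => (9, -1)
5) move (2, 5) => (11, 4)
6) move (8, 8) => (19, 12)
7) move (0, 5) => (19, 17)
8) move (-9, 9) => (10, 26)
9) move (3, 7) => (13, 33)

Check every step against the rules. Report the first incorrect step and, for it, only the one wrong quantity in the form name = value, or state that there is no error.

Recomputing the run from the initial state:
step 1: x = 17, y = 1
step 2: x = 16, y = -7
step 3: x = 10, y = -6
step 4: x = 9, y = -2
step 5: x = 11, y = 3
step 6: x = 19, y = 11
step 7: x = 19, y = 16
step 8: x = 10, y = 25
step 9: x = 13, y = 32
The first disagreement with the log is at step 4, where the value should be y = -2.

step 4, y = -2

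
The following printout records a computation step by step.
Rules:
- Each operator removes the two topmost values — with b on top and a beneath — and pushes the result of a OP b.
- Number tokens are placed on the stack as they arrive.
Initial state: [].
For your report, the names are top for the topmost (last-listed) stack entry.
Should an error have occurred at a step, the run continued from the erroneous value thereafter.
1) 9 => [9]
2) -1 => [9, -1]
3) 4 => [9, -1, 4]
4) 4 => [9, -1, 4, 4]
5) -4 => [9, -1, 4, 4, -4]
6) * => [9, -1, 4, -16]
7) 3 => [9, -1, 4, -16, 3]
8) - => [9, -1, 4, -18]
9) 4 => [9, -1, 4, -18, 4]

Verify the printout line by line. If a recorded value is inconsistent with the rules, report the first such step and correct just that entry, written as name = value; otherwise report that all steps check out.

step 1: push 9: top = 9 -> verified
step 2: push -1: top = -1 -> matches
step 3: push 4: top = 4 -> matches
step 4: push 4: top = 4 -> checks out
step 5: push -4: top = -4 -> checks out
step 6: 4 * -4 = -16 -> exactly as logged
step 7: push 3: top = 3 -> agrees with the printout
step 8: -16 - 3 = -19 -> not what was recorded
Step 8 is the first one off; corrected, top = -19.

step 8, top = -19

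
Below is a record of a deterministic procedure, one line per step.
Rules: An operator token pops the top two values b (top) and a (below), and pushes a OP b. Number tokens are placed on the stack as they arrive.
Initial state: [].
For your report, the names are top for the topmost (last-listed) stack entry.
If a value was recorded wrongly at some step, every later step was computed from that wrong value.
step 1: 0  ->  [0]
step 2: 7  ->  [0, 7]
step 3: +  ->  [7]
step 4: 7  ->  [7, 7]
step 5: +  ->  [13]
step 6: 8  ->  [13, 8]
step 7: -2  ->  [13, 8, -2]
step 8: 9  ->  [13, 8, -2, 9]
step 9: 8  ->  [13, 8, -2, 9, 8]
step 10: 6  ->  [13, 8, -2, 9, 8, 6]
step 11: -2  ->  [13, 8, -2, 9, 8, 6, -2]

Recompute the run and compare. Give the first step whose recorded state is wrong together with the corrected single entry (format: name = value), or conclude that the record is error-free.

Recomputing the run from the initial state:
step 1: [0]
step 2: [0, 7]
step 3: [7]
step 4: [7, 7]
step 5: [14]
step 6: [14, 8]
step 7: [14, 8, -2]
step 8: [14, 8, -2, 9]
step 9: [14, 8, -2, 9, 8]
step 10: [14, 8, -2, 9, 8, 6]
step 11: [14, 8, -2, 9, 8, 6, -2]
The first disagreement with the record is at step 5, where the value should be top = 14.

step 5, top = 14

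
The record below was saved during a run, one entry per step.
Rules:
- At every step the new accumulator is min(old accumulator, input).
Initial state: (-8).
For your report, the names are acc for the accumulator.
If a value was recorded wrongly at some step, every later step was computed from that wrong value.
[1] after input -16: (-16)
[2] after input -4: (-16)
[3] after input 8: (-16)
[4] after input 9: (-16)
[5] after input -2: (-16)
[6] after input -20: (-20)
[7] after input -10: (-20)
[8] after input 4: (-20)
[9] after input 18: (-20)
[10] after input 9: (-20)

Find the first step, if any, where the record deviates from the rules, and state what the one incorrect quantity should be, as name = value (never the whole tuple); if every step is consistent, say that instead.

Recomputing the run from the initial state:
step 1: acc = -16
step 2: acc = -16
step 3: acc = -16
step 4: acc = -16
step 5: acc = -16
step 6: acc = -20
step 7: acc = -20
step 8: acc = -20
step 9: acc = -20
step 10: acc = -20
This matches the record at every step.

no error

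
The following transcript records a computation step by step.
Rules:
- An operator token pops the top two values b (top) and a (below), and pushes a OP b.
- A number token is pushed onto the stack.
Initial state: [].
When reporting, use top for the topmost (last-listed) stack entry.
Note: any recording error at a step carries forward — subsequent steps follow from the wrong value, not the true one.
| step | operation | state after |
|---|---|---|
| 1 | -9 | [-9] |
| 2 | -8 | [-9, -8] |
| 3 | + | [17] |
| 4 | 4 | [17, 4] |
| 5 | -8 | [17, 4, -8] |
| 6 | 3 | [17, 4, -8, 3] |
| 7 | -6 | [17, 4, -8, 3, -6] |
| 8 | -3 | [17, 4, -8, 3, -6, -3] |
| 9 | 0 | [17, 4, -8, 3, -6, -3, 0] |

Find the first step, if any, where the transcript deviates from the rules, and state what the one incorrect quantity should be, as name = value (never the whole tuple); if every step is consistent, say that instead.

1. push -9: top = -9 (exactly as logged)
2. push -8: top = -8 (exactly as logged)
3. -9 + -8 = -17 (not what was recorded)
First incorrect step: 3; the correct value is top = -17.

step 3, top = -17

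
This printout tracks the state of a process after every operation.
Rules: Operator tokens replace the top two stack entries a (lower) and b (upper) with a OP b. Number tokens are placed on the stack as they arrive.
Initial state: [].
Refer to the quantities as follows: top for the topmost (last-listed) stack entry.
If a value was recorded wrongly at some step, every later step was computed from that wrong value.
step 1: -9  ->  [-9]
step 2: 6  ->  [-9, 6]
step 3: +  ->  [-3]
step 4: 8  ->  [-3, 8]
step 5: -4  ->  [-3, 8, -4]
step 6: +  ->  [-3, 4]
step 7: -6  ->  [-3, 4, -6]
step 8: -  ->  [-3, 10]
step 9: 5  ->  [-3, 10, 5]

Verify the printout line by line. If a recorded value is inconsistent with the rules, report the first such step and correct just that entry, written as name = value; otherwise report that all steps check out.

step 1: push -9: top = -9 -> confirmed correct
step 2: push 6: top = 6 -> no discrepancy
step 3: -9 + 6 = -3 -> same as recorded
step 4: push 8: top = 8 -> checks out
step 5: push -4: top = -4 -> in agreement
step 6: 8 + -4 = 4 -> consistent with the printout
step 7: push -6: top = -6 -> matches
step 8: 4 - -6 = 10 -> exactly as logged
step 9: push 5: top = 5 -> exactly as logged
Nothing is out of place; the run is error-free.

no error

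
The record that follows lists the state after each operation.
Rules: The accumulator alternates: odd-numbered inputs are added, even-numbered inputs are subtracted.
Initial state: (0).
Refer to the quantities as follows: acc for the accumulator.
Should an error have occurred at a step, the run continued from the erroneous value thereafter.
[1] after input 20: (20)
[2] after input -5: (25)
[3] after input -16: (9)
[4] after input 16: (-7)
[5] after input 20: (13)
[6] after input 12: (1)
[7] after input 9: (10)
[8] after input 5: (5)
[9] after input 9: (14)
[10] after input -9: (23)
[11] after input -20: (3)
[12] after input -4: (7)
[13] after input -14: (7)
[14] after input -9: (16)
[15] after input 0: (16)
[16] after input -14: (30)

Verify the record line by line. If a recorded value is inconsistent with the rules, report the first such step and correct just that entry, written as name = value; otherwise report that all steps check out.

step 13, acc = -7

Recomputing the run from the initial state:
step 1: acc = 20
step 2: acc = 25
step 3: acc = 9
step 4: acc = -7
step 5: acc = 13
step 6: acc = 1
step 7: acc = 10
step 8: acc = 5
step 9: acc = 14
step 10: acc = 23
step 11: acc = 3
step 12: acc = 7
step 13: acc = -7
step 14: acc = 2
step 15: acc = 2
step 16: acc = 16
The first disagreement with the record is at step 13, where the value should be acc = -7.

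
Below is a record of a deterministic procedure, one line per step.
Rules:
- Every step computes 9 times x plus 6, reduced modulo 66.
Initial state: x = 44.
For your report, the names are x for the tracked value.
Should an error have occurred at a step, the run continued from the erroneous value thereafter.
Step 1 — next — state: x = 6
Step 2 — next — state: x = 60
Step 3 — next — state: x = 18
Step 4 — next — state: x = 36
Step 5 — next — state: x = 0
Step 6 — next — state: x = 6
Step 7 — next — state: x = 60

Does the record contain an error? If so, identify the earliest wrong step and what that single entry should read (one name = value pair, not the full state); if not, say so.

step 1: x = (9*44 + 6) mod 66 = 6 -> checks out
step 2: x = (9*6 + 6) mod 66 = 60 -> verified
step 3: x = (9*60 + 6) mod 66 = 18 -> checks out
step 4: x = (9*18 + 6) mod 66 = 36 -> in agreement
step 5: x = (9*36 + 6) mod 66 = 0 -> verified
step 6: x = (9*0 + 6) mod 66 = 6 -> agrees with the record
step 7: x = (9*6 + 6) mod 66 = 60 -> consistent with the record
Nothing is out of place; the run is error-free.

no error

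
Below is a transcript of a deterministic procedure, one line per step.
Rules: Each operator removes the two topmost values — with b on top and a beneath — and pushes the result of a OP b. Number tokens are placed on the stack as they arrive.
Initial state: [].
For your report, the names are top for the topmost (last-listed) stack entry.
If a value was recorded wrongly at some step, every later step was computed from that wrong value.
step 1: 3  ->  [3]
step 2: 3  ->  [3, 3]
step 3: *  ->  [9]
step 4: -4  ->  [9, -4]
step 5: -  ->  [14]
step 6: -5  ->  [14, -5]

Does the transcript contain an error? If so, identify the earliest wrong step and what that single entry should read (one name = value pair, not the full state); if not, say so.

Recomputing the run from the initial state:
step 1: [3]
step 2: [3, 3]
step 3: [9]
step 4: [9, -4]
step 5: [13]
step 6: [13, -5]
The first disagreement with the transcript is at step 5, where the value should be top = 13.

step 5, top = 13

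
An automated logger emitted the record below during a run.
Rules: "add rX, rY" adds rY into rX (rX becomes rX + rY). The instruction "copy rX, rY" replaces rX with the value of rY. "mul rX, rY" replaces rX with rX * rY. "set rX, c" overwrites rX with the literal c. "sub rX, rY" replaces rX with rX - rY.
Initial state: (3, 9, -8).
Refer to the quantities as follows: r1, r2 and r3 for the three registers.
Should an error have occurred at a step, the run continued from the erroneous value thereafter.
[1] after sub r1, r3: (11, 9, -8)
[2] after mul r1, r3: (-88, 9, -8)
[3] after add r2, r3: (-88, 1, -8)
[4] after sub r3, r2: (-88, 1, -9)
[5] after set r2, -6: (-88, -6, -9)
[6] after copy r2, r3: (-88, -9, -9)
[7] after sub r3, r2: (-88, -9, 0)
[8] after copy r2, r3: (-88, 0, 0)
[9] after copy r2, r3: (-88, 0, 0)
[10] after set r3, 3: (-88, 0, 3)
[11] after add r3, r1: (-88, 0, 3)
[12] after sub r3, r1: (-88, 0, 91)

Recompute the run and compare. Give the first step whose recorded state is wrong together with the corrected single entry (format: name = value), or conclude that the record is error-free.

Recomputing the run from the initial state:
step 1: r1 = 11, r2 = 9, r3 = -8
step 2: r1 = -88, r2 = 9, r3 = -8
step 3: r1 = -88, r2 = 1, r3 = -8
step 4: r1 = -88, r2 = 1, r3 = -9
step 5: r1 = -88, r2 = -6, r3 = -9
step 6: r1 = -88, r2 = -9, r3 = -9
step 7: r1 = -88, r2 = -9, r3 = 0
step 8: r1 = -88, r2 = 0, r3 = 0
step 9: r1 = -88, r2 = 0, r3 = 0
step 10: r1 = -88, r2 = 0, r3 = 3
step 11: r1 = -88, r2 = 0, r3 = -85
step 12: r1 = -88, r2 = 0, r3 = 3
The first disagreement with the record is at step 11, where the value should be r3 = -85.

step 11, r3 = -85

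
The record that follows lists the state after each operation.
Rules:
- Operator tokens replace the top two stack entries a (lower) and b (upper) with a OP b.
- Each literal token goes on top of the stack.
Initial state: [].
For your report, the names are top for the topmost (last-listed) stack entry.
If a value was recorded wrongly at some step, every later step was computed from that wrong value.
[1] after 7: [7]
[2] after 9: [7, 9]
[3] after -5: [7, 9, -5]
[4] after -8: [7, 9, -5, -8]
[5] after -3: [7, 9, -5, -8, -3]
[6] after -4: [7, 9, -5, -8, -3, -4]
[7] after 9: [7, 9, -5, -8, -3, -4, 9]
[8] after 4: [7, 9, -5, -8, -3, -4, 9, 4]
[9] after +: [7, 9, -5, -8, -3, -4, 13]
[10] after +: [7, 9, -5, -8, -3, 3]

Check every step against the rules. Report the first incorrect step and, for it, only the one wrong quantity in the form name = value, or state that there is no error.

step 1: push 7: top = 7 -> same as recorded
step 2: push 9: top = 9 -> consistent with the record
step 3: push -5: top = -5 -> same as recorded
step 4: push -8: top = -8 -> exactly as logged
step 5: push -3: top = -3 -> verified
step 6: push -4: top = -4 -> in agreement
step 7: push 9: top = 9 -> checks out
step 8: push 4: top = 4 -> verified
step 9: 9 + 4 = 13 -> same as recorded
step 10: -4 + 13 = 9 -> the record has a different value
The earliest wrong entry is at step 10: it should read top = 9.

step 10, top = 9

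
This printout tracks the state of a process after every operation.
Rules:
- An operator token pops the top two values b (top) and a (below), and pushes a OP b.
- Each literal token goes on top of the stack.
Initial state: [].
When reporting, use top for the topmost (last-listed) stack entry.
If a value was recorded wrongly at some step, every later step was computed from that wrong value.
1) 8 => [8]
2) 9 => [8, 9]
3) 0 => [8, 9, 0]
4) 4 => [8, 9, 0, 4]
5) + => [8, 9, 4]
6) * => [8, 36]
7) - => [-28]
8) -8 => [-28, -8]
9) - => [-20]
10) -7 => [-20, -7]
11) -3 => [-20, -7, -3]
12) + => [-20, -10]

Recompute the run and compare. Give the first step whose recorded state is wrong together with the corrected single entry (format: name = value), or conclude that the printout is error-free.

no error

step 1: push 8: top = 8 -> same as recorded
step 2: push 9: top = 9 -> same as recorded
step 3: push 0: top = 0 -> agrees with the printout
step 4: push 4: top = 4 -> verified
step 5: 0 + 4 = 4 -> agrees with the printout
step 6: 9 * 4 = 36 -> agrees with the printout
step 7: 8 - 36 = -28 -> agrees with the printout
step 8: push -8: top = -8 -> exactly as logged
step 9: -28 - -8 = -20 -> in agreement
step 10: push -7: top = -7 -> no discrepancy
step 11: push -3: top = -3 -> checks out
step 12: -7 + -3 = -10 -> no discrepancy
No step deviates from the rules.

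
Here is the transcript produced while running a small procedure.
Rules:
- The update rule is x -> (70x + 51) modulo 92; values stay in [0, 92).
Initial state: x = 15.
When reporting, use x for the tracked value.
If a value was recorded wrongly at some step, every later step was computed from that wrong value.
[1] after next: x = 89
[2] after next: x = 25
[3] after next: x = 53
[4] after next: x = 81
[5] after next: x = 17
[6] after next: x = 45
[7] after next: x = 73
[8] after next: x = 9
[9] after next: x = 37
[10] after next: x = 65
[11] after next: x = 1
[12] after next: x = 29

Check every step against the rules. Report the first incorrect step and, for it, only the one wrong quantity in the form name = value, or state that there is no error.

no error

1. x = (70*15 + 51) mod 92 = 89 (verified)
2. x = (70*89 + 51) mod 92 = 25 (in agreement)
3. x = (70*25 + 51) mod 92 = 53 (same as recorded)
4. x = (70*53 + 51) mod 92 = 81 (same as recorded)
5. x = (70*81 + 51) mod 92 = 17 (agrees with the transcript)
6. x = (70*17 + 51) mod 92 = 45 (checks out)
7. x = (70*45 + 51) mod 92 = 73 (exactly as logged)
8. x = (70*73 + 51) mod 92 = 9 (consistent with the transcript)
9. x = (70*9 + 51) mod 92 = 37 (consistent with the transcript)
10. x = (70*37 + 51) mod 92 = 65 (same as recorded)
11. x = (70*65 + 51) mod 92 = 1 (matches)
12. x = (70*1 + 51) mod 92 = 29 (no discrepancy)
No step deviates from the rules.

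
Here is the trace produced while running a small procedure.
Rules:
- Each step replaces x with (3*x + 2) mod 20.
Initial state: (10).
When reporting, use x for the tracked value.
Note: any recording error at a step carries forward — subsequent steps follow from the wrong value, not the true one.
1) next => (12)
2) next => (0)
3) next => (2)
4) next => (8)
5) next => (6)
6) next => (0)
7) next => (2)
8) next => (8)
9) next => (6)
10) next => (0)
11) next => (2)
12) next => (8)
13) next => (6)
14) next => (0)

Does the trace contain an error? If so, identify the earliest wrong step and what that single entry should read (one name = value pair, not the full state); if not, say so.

step 2, x = 18

1. x = (3*10 + 2) mod 20 = 12 (no discrepancy)
2. x = (3*12 + 2) mod 20 = 18 (this is not what the trace shows)
First incorrect step: 2; the correct value is x = 18.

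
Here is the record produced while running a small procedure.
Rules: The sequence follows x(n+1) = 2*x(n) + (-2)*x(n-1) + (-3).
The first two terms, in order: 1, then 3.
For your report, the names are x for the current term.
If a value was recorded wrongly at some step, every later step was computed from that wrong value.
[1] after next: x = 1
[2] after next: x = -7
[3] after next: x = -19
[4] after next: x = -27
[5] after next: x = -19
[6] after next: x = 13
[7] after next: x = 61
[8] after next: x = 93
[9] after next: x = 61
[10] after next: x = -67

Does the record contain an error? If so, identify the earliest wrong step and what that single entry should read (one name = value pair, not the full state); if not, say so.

1. x = 2*(3) + (-2)*(1) + (-3) = 1 (confirmed correct)
2. x = 2*(1) + (-2)*(3) + (-3) = -7 (confirmed correct)
3. x = 2*(-7) + (-2)*(1) + (-3) = -19 (consistent with the record)
4. x = 2*(-19) + (-2)*(-7) + (-3) = -27 (confirmed correct)
5. x = 2*(-27) + (-2)*(-19) + (-3) = -19 (no discrepancy)
6. x = 2*(-19) + (-2)*(-27) + (-3) = 13 (exactly as logged)
7. x = 2*(13) + (-2)*(-19) + (-3) = 61 (verified)
8. x = 2*(61) + (-2)*(13) + (-3) = 93 (matches)
9. x = 2*(93) + (-2)*(61) + (-3) = 61 (in agreement)
10. x = 2*(61) + (-2)*(93) + (-3) = -67 (confirmed correct)
The whole run recomputes cleanly — no discrepancies.

no error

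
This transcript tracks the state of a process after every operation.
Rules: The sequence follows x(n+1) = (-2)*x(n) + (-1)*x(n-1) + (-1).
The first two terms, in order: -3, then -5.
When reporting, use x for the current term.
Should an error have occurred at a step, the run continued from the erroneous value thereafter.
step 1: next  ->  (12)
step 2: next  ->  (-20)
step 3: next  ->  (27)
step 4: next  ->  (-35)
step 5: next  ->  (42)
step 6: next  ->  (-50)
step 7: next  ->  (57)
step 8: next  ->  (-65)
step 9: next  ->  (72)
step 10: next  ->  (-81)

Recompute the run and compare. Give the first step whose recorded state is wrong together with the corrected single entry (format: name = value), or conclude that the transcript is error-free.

1. x = -2*(-5) + (-1)*(-3) + (-1) = 12 (matches)
2. x = -2*(12) + (-1)*(-5) + (-1) = -20 (in agreement)
3. x = -2*(-20) + (-1)*(12) + (-1) = 27 (confirmed correct)
4. x = -2*(27) + (-1)*(-20) + (-1) = -35 (matches)
5. x = -2*(-35) + (-1)*(27) + (-1) = 42 (exactly as logged)
6. x = -2*(42) + (-1)*(-35) + (-1) = -50 (no discrepancy)
7. x = -2*(-50) + (-1)*(42) + (-1) = 57 (in agreement)
8. x = -2*(57) + (-1)*(-50) + (-1) = -65 (verified)
9. x = -2*(-65) + (-1)*(57) + (-1) = 72 (agrees with the transcript)
10. x = -2*(72) + (-1)*(-65) + (-1) = -80 (the transcript disagrees here)
First incorrect step: 10; the correct value is x = -80.

step 10, x = -80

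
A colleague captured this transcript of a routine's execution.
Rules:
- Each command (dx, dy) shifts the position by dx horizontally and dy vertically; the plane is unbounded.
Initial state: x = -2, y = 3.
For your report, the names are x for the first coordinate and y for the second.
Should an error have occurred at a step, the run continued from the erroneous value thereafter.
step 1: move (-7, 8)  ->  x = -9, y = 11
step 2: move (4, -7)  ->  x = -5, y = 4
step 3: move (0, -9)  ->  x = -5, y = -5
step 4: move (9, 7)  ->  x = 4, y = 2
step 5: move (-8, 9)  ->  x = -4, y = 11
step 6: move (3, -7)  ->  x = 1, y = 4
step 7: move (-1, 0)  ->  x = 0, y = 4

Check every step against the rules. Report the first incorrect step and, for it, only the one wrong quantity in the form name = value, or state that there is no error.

step 6, x = -1

Recomputing the run from the initial state:
step 1: x = -9, y = 11
step 2: x = -5, y = 4
step 3: x = -5, y = -5
step 4: x = 4, y = 2
step 5: x = -4, y = 11
step 6: x = -1, y = 4
step 7: x = -2, y = 4
The first disagreement with the transcript is at step 6, where the value should be x = -1.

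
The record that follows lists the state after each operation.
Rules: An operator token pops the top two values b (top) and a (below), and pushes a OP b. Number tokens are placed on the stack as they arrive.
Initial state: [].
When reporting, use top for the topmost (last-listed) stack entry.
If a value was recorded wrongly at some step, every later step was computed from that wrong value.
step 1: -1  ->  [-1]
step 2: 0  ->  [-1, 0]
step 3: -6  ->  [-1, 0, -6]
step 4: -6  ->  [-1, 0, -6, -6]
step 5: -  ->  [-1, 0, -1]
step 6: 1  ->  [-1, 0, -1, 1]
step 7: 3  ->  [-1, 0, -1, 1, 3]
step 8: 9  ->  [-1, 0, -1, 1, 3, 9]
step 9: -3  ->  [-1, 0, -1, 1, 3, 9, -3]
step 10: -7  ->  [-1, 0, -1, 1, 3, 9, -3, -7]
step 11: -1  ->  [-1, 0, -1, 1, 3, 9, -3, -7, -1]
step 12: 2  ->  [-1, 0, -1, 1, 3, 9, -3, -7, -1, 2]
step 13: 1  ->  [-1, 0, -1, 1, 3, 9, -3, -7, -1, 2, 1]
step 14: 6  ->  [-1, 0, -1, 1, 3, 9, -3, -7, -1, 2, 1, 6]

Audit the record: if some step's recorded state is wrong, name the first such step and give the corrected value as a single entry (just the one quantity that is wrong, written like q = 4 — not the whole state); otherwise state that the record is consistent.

Recomputing the run from the initial state:
step 1: [-1]
step 2: [-1, 0]
step 3: [-1, 0, -6]
step 4: [-1, 0, -6, -6]
step 5: [-1, 0, 0]
step 6: [-1, 0, 0, 1]
step 7: [-1, 0, 0, 1, 3]
step 8: [-1, 0, 0, 1, 3, 9]
step 9: [-1, 0, 0, 1, 3, 9, -3]
step 10: [-1, 0, 0, 1, 3, 9, -3, -7]
step 11: [-1, 0, 0, 1, 3, 9, -3, -7, -1]
step 12: [-1, 0, 0, 1, 3, 9, -3, -7, -1, 2]
step 13: [-1, 0, 0, 1, 3, 9, -3, -7, -1, 2, 1]
step 14: [-1, 0, 0, 1, 3, 9, -3, -7, -1, 2, 1, 6]
The first disagreement with the record is at step 5, where the value should be top = 0.

step 5, top = 0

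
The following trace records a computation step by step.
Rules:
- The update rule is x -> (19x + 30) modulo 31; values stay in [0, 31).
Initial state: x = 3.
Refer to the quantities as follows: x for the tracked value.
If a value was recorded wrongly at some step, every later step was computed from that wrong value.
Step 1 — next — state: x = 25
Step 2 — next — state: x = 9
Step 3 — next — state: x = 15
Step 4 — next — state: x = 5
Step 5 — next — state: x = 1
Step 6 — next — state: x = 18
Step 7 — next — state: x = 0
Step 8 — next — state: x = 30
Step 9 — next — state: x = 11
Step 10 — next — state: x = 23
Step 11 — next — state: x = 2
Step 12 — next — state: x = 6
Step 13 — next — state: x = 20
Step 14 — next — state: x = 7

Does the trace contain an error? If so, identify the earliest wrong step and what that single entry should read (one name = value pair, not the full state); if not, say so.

step 10, x = 22

step 1: x = (19*3 + 30) mod 31 = 25 -> matches
step 2: x = (19*25 + 30) mod 31 = 9 -> exactly as logged
step 3: x = (19*9 + 30) mod 31 = 15 -> agrees with the trace
step 4: x = (19*15 + 30) mod 31 = 5 -> same as recorded
step 5: x = (19*5 + 30) mod 31 = 1 -> confirmed correct
step 6: x = (19*1 + 30) mod 31 = 18 -> consistent with the trace
step 7: x = (19*18 + 30) mod 31 = 0 -> confirmed correct
step 8: x = (19*0 + 30) mod 31 = 30 -> checks out
step 9: x = (19*30 + 30) mod 31 = 11 -> in agreement
step 10: x = (19*11 + 30) mod 31 = 22 -> not what was recorded
First deviation found at step 10; the corrected entry is x = 22.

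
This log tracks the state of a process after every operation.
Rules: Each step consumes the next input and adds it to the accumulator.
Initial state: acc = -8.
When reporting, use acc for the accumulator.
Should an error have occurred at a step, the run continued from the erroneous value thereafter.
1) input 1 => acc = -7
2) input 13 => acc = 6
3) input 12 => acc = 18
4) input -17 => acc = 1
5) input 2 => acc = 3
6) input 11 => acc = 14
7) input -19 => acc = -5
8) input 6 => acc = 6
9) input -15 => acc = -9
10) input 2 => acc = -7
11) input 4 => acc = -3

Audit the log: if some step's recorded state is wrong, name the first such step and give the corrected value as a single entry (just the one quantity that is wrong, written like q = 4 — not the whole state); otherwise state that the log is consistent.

step 8, acc = 1

Recomputing the run from the initial state:
step 1: acc = -7
step 2: acc = 6
step 3: acc = 18
step 4: acc = 1
step 5: acc = 3
step 6: acc = 14
step 7: acc = -5
step 8: acc = 1
step 9: acc = -14
step 10: acc = -12
step 11: acc = -8
The first disagreement with the log is at step 8, where the value should be acc = 1.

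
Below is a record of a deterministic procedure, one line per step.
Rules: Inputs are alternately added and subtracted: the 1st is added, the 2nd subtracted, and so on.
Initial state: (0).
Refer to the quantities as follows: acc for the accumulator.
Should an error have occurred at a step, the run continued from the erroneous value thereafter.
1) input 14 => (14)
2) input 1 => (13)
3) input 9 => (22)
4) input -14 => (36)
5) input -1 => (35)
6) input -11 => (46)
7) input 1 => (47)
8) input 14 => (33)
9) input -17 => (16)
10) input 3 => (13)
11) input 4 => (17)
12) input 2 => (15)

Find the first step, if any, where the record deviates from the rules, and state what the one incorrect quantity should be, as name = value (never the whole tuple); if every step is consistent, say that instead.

Step 1: acc = 0 + 14 = 14 — consistent with the record.
Step 2: acc = 14 - 1 = 13 — exactly as logged.
Step 3: acc = 13 + 9 = 22 — verified.
Step 4: acc = 22 - -14 = 36 — no discrepancy.
Step 5: acc = 36 + -1 = 35 — in agreement.
Step 6: acc = 35 - -11 = 46 — no discrepancy.
Step 7: acc = 46 + 1 = 47 — no discrepancy.
Step 8: acc = 47 - 14 = 33 — confirmed correct.
Step 9: acc = 33 + -17 = 16 — checks out.
Step 10: acc = 16 - 3 = 13 — in agreement.
Step 11: acc = 13 + 4 = 17 — no discrepancy.
Step 12: acc = 17 - 2 = 15 — confirmed correct.
Nothing is out of place; the run is error-free.

no error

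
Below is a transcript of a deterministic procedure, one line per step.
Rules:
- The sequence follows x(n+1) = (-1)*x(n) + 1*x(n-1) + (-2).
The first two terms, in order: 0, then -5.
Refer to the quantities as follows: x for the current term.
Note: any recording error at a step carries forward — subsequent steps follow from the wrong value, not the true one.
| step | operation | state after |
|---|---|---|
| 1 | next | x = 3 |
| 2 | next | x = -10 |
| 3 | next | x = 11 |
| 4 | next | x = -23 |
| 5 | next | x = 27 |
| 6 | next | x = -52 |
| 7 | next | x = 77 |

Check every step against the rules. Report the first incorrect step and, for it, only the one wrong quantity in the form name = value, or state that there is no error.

step 5, x = 32

Recomputing the run from the initial state:
step 1: x = 3
step 2: x = -10
step 3: x = 11
step 4: x = -23
step 5: x = 32
step 6: x = -57
step 7: x = 87
The first disagreement with the transcript is at step 5, where the value should be x = 32.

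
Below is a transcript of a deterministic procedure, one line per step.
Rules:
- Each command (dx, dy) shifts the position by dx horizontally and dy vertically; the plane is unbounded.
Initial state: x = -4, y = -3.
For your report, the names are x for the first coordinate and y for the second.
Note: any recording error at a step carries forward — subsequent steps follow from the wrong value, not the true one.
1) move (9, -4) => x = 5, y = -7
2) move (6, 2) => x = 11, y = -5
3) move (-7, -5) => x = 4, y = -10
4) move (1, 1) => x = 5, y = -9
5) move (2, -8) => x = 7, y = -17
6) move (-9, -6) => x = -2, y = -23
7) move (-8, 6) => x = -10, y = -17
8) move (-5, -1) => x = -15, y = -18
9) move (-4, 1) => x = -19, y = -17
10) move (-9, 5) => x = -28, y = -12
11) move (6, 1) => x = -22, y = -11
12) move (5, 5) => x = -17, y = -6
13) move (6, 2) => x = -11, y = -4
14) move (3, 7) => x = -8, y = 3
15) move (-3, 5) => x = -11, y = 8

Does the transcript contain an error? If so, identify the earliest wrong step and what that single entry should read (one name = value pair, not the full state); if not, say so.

Step 1: x = -4 + (9) = 5, y = -3 + (-4) = -7 — in agreement.
Step 2: x = 5 + (6) = 11, y = -7 + (2) = -5 — same as recorded.
Step 3: x = 11 + (-7) = 4, y = -5 + (-5) = -10 — no discrepancy.
Step 4: x = 4 + (1) = 5, y = -10 + (1) = -9 — exactly as logged.
Step 5: x = 5 + (2) = 7, y = -9 + (-8) = -17 — matches.
Step 6: x = 7 + (-9) = -2, y = -17 + (-6) = -23 — consistent with the transcript.
Step 7: x = -2 + (-8) = -10, y = -23 + (6) = -17 — confirmed correct.
Step 8: x = -10 + (-5) = -15, y = -17 + (-1) = -18 — no discrepancy.
Step 9: x = -15 + (-4) = -19, y = -18 + (1) = -17 — in agreement.
Step 10: x = -19 + (-9) = -28, y = -17 + (5) = -12 — consistent with the transcript.
Step 11: x = -28 + (6) = -22, y = -12 + (1) = -11 — matches.
Step 12: x = -22 + (5) = -17, y = -11 + (5) = -6 — in agreement.
Step 13: x = -17 + (6) = -11, y = -6 + (2) = -4 — matches.
Step 14: x = -11 + (3) = -8, y = -4 + (7) = 3 — matches.
Step 15: x = -8 + (-3) = -11, y = 3 + (5) = 8 — no discrepancy.
All entries verified; no error found.

no error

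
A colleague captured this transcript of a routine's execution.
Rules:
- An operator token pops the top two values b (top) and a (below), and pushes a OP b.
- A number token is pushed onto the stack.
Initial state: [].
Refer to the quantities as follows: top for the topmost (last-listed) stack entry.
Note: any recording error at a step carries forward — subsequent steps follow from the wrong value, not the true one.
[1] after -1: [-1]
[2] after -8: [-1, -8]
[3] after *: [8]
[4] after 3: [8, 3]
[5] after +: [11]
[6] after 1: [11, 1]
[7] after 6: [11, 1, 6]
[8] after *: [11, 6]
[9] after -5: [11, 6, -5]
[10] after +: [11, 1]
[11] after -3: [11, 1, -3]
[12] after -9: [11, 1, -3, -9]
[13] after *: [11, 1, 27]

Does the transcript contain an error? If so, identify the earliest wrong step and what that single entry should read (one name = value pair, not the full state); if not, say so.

Step 1: push -1: top = -1 — no discrepancy.
Step 2: push -8: top = -8 — checks out.
Step 3: -1 * -8 = 8 — agrees with the transcript.
Step 4: push 3: top = 3 — agrees with the transcript.
Step 5: 8 + 3 = 11 — exactly as logged.
Step 6: push 1: top = 1 — in agreement.
Step 7: push 6: top = 6 — consistent with the transcript.
Step 8: 1 * 6 = 6 — no discrepancy.
Step 9: push -5: top = -5 — no discrepancy.
Step 10: 6 + -5 = 1 — in agreement.
Step 11: push -3: top = -3 — agrees with the transcript.
Step 12: push -9: top = -9 — confirmed correct.
Step 13: -3 * -9 = 27 — no discrepancy.
No step deviates from the rules.

no error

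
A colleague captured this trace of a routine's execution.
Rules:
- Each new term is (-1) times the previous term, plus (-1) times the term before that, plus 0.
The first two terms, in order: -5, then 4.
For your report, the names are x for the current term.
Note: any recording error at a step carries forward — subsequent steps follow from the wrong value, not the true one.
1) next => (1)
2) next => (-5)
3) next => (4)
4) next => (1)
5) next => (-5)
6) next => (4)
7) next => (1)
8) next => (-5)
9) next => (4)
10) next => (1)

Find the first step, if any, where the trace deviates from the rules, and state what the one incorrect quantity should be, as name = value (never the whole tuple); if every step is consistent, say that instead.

no error

step 1: x = -1*(4) + (-1)*(-5) + (0) = 1 -> confirmed correct
step 2: x = -1*(1) + (-1)*(4) + (0) = -5 -> checks out
step 3: x = -1*(-5) + (-1)*(1) + (0) = 4 -> consistent with the trace
step 4: x = -1*(4) + (-1)*(-5) + (0) = 1 -> checks out
step 5: x = -1*(1) + (-1)*(4) + (0) = -5 -> exactly as logged
step 6: x = -1*(-5) + (-1)*(1) + (0) = 4 -> matches
step 7: x = -1*(4) + (-1)*(-5) + (0) = 1 -> consistent with the trace
step 8: x = -1*(1) + (-1)*(4) + (0) = -5 -> agrees with the trace
step 9: x = -1*(-5) + (-1)*(1) + (0) = 4 -> consistent with the trace
step 10: x = -1*(4) + (-1)*(-5) + (0) = 1 -> agrees with the trace
Each recorded entry agrees with the recomputation.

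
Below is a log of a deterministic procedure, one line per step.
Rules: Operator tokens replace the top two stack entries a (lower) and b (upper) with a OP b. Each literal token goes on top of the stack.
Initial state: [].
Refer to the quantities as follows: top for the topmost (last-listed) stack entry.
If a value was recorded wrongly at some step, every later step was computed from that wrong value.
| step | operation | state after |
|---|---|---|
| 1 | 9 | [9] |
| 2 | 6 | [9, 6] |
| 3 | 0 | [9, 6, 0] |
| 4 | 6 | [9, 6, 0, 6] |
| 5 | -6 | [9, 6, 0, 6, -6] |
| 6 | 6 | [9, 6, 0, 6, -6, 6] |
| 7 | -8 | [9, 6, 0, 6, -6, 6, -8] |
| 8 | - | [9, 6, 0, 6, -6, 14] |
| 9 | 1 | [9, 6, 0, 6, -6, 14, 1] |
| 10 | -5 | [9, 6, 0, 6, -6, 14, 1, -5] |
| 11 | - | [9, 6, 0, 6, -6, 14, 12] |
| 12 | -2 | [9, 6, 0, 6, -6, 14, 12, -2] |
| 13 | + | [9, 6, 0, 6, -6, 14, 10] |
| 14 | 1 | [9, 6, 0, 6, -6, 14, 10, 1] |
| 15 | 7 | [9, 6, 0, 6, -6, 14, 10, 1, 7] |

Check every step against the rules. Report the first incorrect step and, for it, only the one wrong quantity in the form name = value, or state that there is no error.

1. push 9: top = 9 (matches)
2. push 6: top = 6 (confirmed correct)
3. push 0: top = 0 (confirmed correct)
4. push 6: top = 6 (in agreement)
5. push -6: top = -6 (confirmed correct)
6. push 6: top = 6 (in agreement)
7. push -8: top = -8 (checks out)
8. 6 - -8 = 14 (verified)
9. push 1: top = 1 (in agreement)
10. push -5: top = -5 (checks out)
11. 1 - -5 = 6 (first mismatch against the log)
Conclusion: step 11 carries the first error; the entry should be top = 6.

step 11, top = 6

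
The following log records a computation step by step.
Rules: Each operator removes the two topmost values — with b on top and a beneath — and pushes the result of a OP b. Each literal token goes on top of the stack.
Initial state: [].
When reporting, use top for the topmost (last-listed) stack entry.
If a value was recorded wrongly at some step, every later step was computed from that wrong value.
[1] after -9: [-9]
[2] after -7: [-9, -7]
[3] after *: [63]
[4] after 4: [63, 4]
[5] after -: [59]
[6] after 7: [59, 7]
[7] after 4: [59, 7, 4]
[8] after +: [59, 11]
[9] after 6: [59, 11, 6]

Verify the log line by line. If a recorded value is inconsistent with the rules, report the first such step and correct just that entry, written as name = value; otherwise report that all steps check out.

1. push -9: top = -9 (in agreement)
2. push -7: top = -7 (same as recorded)
3. -9 * -7 = 63 (no discrepancy)
4. push 4: top = 4 (exactly as logged)
5. 63 - 4 = 59 (in agreement)
6. push 7: top = 7 (in agreement)
7. push 4: top = 4 (consistent with the log)
8. 7 + 4 = 11 (checks out)
9. push 6: top = 6 (same as recorded)
The recomputation confirms every line.

no error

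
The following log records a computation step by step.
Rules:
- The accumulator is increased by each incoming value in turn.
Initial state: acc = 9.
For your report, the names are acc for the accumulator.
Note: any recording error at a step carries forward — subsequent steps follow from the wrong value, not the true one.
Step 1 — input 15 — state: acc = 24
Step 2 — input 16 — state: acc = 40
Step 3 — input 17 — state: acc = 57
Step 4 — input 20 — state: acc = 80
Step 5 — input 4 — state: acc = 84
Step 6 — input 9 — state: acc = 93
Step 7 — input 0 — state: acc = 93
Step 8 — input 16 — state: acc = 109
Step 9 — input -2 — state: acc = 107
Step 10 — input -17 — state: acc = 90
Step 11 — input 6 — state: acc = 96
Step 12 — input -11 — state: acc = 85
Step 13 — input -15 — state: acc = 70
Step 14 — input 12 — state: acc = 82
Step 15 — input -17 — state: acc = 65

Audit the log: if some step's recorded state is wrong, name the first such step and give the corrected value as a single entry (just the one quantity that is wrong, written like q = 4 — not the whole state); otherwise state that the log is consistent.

1. acc = 9 + 15 = 24 (no discrepancy)
2. acc = 24 + 16 = 40 (exactly as logged)
3. acc = 40 + 17 = 57 (matches)
4. acc = 57 + 20 = 77 (the entry is off here)
Step 4 is the first one off; corrected, acc = 77.

step 4, acc = 77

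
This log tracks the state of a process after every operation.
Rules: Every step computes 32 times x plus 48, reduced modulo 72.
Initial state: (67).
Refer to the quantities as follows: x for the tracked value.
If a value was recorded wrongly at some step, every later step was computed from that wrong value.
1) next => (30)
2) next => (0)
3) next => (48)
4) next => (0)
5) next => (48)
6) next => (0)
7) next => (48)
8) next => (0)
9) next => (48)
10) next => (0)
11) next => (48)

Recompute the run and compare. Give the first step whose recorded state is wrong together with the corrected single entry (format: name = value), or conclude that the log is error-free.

Recomputing the run from the initial state:
step 1: x = 32
step 2: x = 64
step 3: x = 8
step 4: x = 16
step 5: x = 56
step 6: x = 40
step 7: x = 32
step 8: x = 64
step 9: x = 8
step 10: x = 16
step 11: x = 56
The first disagreement with the log is at step 1, where the value should be x = 32.

step 1, x = 32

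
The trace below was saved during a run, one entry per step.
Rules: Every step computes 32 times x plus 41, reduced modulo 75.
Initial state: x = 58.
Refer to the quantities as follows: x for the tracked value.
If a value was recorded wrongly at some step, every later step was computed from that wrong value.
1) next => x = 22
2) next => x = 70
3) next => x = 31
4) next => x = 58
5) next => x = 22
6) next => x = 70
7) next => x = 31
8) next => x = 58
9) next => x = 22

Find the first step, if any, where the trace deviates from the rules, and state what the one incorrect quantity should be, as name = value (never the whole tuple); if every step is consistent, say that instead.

no error

1. x = (32*58 + 41) mod 75 = 22 (consistent with the trace)
2. x = (32*22 + 41) mod 75 = 70 (consistent with the trace)
3. x = (32*70 + 41) mod 75 = 31 (no discrepancy)
4. x = (32*31 + 41) mod 75 = 58 (checks out)
5. x = (32*58 + 41) mod 75 = 22 (in agreement)
6. x = (32*22 + 41) mod 75 = 70 (consistent with the trace)
7. x = (32*70 + 41) mod 75 = 31 (in agreement)
8. x = (32*31 + 41) mod 75 = 58 (matches)
9. x = (32*58 + 41) mod 75 = 22 (exactly as logged)
Nothing is out of place; the run is error-free.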